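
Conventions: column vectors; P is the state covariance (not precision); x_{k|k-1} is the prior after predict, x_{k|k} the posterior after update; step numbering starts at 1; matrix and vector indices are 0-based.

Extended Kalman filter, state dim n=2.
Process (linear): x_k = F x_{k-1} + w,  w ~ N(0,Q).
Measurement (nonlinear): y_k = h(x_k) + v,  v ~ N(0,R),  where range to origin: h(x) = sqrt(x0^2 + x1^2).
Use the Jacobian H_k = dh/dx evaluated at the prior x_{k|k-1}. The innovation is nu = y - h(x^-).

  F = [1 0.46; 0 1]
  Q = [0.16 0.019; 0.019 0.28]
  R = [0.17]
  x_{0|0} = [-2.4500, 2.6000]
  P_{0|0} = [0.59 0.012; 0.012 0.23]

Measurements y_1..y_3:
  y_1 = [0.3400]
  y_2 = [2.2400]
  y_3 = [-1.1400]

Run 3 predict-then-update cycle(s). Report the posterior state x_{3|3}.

step 1: x^-=[-1.2540, 2.6000]  P^-=[0.8097 0.1368; 0.1368 0.5100]  H_jac=[-0.4344 0.9007]  S=[0.6295]  K=[-0.3630; 0.6353]  nu=[-2.5466]  x^+=[-0.3295, 0.9821]  P^+=[0.7267 0.2820; 0.2820 0.2559]
step 2: x^-=[0.1223, 0.9821]  P^-=[1.2003 0.4187; 0.4187 0.5359]  H_jac=[0.1236 0.9923]  S=[0.8187]  K=[0.6886; 0.7127]  nu=[1.2503]  x^+=[0.9833, 1.8732]  P^+=[0.8121 0.0169; 0.0169 0.1200]
step 3: x^-=[1.8450, 1.8732]  P^-=[1.0130 0.0911; 0.0911 0.4000]  H_jac=[0.7017 0.7125]  S=[0.9629]  K=[0.8056; 0.3623]  nu=[-3.7693]  x^+=[-1.1915, 0.5075]  P^+=[0.3881 -0.1900; -0.1900 0.2736]

x_post = [-1.1915, 0.5075]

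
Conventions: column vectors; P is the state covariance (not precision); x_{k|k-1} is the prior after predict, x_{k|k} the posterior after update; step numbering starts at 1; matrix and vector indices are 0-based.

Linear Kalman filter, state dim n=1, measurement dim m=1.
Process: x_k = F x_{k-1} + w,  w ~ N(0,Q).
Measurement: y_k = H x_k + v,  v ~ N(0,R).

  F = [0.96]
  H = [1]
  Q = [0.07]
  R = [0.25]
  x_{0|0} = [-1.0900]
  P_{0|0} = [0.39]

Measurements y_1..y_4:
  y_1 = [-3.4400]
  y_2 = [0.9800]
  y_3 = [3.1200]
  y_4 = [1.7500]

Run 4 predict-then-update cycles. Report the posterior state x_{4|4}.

step 1: x^-=[-1.0464]  P^-=[0.4294]  S=[0.6794]  K=[0.6320]  nu=[-2.3936]  x^+=[-2.5593]  P^+=[0.1580]
step 2: x^-=[-2.4569]  P^-=[0.2156]  S=[0.4656]  K=[0.4631]  nu=[3.4369]  x^+=[-0.8653]  P^+=[0.1158]
step 3: x^-=[-0.8307]  P^-=[0.1767]  S=[0.4267]  K=[0.4141]  nu=[3.9507]  x^+=[0.8053]  P^+=[0.1035]
step 4: x^-=[0.7731]  P^-=[0.1654]  S=[0.4154]  K=[0.3982]  nu=[0.9769]  x^+=[1.1621]  P^+=[0.0995]

x_post = [1.1621]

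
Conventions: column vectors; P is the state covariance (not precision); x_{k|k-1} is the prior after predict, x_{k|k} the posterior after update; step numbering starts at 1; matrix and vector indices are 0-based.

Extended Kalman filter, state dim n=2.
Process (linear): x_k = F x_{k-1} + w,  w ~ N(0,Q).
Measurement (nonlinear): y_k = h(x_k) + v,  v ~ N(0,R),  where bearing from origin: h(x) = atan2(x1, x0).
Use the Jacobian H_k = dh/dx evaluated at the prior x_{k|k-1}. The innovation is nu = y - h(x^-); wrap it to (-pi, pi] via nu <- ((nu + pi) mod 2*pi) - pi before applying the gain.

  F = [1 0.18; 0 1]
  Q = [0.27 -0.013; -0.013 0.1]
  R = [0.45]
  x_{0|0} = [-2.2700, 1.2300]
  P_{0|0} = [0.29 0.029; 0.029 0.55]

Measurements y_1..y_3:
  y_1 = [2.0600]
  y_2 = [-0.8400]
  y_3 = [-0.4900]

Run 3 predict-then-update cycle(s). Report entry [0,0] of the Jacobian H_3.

H_jac[0,0] = -0.0268

step 1: x^-=[-2.0486, 1.2300]  P^-=[0.5883 0.1150; 0.1150 0.6500]  H_jac=[-0.2154 -0.3588]  S=[0.5788]  K=[-0.2903; -0.4458]  nu=[-0.5409]  x^+=[-1.8916, 1.4711]  P^+=[0.5395 0.0401; 0.0401 0.5350]
step 2: x^-=[-1.6268, 1.4711]  P^-=[0.8413 0.1234; 0.1234 0.6350]  H_jac=[-0.3058 -0.3382]  S=[0.6268]  K=[-0.4770; -0.4028]  nu=[3.0368]  x^+=[-3.0754, 0.2479]  P^+=[0.6987 0.0030; 0.0030 0.5333]
step 3: x^-=[-3.0308, 0.2479]  P^-=[0.9870 0.0860; 0.0860 0.6333]  H_jac=[-0.0268 -0.3278]  S=[0.5203]  K=[-0.1050; -0.4034]  nu=[2.7332]  x^+=[-3.3178, -0.8547]  P^+=[0.9813 0.0639; 0.0639 0.5486]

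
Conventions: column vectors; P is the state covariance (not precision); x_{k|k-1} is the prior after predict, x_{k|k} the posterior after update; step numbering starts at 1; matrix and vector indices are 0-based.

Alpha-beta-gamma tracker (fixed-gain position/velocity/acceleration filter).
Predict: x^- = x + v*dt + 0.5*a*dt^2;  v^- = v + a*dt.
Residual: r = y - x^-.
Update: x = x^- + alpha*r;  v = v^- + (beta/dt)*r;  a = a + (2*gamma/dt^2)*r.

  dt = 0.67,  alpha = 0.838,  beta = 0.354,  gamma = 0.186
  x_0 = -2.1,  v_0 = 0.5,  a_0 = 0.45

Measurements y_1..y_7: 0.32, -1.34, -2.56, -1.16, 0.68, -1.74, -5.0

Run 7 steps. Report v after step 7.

step 1: x_pred=-1.6640  r=1.9840  x^+=-0.0014  v^+=1.8498  a^+=2.0941
step 2: x_pred=1.7080  r=-3.0480  x^+=-0.8462  v^+=1.6424  a^+=-0.4317
step 3: x_pred=0.1573  r=-2.7173  x^+=-2.1198  v^+=-0.0825  a^+=-2.6835
step 4: x_pred=-2.7774  r=1.6174  x^+=-1.4220  v^+=-1.0259  a^+=-1.3432
step 5: x_pred=-2.4108  r=3.0908  x^+=0.1793  v^+=-0.2927  a^+=1.2182
step 6: x_pred=0.2566  r=-1.9966  x^+=-1.4166  v^+=-0.5315  a^+=-0.4363
step 7: x_pred=-1.8706  r=-3.1294  x^+=-4.4930  v^+=-2.4773  a^+=-3.0297

v_post = -2.4773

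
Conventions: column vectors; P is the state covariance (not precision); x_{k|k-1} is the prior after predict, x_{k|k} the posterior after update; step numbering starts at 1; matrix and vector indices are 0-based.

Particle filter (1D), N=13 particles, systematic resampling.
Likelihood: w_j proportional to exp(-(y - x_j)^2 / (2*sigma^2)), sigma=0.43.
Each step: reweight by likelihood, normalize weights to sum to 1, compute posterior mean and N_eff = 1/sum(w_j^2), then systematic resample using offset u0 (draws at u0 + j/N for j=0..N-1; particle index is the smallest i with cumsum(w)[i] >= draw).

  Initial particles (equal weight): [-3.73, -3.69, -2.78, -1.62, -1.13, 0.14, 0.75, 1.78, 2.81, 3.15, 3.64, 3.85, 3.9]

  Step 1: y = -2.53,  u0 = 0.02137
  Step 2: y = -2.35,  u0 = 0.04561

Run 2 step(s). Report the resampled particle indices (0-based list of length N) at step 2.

step 1: w=[0.0203, 0.0262, 0.8422, 0.1062, 0.0050, 0.0000, 0.0000, 0.0000, 0.0000, 0.0000, 0.0000, 0.0000, 0.0000]  mean=-2.6917  Neff=1.3854  idx=[1, 2, 2, 2, 2, 2, 2, 2, 2, 2, 2, 2, 3]
step 2: w=[0.0011, 0.0877, 0.0877, 0.0877, 0.0877, 0.0877, 0.0877, 0.0877, 0.0877, 0.0877, 0.0877, 0.0877, 0.0342]  mean=-2.7413  Neff=11.6593  idx=[1, 2, 3, 4, 5, 5, 6, 7, 8, 9, 10, 11, 12]

resampled_idx = [1, 2, 3, 4, 5, 5, 6, 7, 8, 9, 10, 11, 12]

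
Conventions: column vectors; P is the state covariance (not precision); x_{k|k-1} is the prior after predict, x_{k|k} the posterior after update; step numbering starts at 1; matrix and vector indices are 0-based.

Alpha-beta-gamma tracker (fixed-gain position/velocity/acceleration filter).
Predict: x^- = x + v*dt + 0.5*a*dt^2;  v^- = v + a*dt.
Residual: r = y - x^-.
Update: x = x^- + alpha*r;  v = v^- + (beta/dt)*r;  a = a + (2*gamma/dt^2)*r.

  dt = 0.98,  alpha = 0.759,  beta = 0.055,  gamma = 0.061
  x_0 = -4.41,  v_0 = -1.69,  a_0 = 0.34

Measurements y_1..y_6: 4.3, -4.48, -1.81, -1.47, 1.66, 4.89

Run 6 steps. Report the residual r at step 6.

resid = 0.2386

step 1: x_pred=-5.9029  r=10.2029  x^+=1.8411  v^+=-0.7842  a^+=1.6361
step 2: x_pred=1.8582  r=-6.3382  x^+=-2.9525  v^+=0.4635  a^+=0.8309
step 3: x_pred=-2.0993  r=0.2893  x^+=-1.8797  v^+=1.2940  a^+=0.8677
step 4: x_pred=-0.1949  r=-1.2751  x^+=-1.1627  v^+=2.0728  a^+=0.7057
step 5: x_pred=1.2075  r=0.4525  x^+=1.5509  v^+=2.7898  a^+=0.7632
step 6: x_pred=4.6514  r=0.2386  x^+=4.8325  v^+=3.5511  a^+=0.7935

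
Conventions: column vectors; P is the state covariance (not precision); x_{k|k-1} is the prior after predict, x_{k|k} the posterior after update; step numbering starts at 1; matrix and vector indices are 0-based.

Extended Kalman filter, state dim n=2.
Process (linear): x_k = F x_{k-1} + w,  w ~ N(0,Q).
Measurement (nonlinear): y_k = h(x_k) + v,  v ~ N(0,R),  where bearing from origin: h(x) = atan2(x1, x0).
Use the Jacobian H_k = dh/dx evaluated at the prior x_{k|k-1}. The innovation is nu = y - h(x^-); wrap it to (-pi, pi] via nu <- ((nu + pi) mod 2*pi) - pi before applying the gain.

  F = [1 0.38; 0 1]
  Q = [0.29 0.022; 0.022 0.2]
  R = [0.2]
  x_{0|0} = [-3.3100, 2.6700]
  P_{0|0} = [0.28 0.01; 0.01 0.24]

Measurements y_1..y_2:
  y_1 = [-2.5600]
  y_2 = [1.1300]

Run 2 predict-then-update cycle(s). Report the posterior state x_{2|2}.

step 1: x^-=[-2.2954, 2.6700]  P^-=[0.6123 0.1232; 0.1232 0.4400]  H_jac=[-0.2154 -0.1851]  S=[0.2533]  K=[-0.6106; -0.4264]  nu=[1.4423]  x^+=[-3.1761, 2.0551]  P^+=[0.5178 0.0573; 0.0573 0.3940]
step 2: x^-=[-2.3951, 2.0551]  P^-=[0.9082 0.2290; 0.2290 0.5940]  H_jac=[-0.2063 -0.2405]  S=[0.2957]  K=[-0.8198; -0.6427]  nu=[-1.3025]  x^+=[-1.3273, 2.8922]  P^+=[0.7094 0.0731; 0.0731 0.4718]

x_post = [-1.3273, 2.8922]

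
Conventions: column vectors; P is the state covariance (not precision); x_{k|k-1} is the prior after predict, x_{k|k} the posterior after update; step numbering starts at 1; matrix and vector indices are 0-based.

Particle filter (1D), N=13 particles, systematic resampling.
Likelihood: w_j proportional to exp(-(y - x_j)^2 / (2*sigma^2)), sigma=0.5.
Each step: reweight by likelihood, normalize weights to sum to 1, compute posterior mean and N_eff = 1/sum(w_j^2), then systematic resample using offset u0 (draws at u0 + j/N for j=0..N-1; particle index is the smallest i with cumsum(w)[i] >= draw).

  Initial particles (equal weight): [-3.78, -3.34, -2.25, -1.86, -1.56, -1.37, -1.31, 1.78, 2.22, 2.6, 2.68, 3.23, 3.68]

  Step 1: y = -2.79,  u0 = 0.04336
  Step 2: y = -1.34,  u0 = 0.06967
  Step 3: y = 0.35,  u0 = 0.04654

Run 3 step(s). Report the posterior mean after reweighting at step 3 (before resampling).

step 1: w=[0.0938, 0.3638, 0.3718, 0.1181, 0.0323, 0.0118, 0.0083, 0.0000, 0.0000, 0.0000, 0.0000, 0.0000, 0.0000]  mean=-2.7035  Neff=3.3946  idx=[0, 1, 1, 1, 1, 1, 2, 2, 2, 2, 2, 3, 4]
step 2: w=[0.0000, 0.0001, 0.0001, 0.0001, 0.0001, 0.0001, 0.0780, 0.0780, 0.0780, 0.0780, 0.0780, 0.2381, 0.3711]  mean=-1.9018  Neff=4.4477  idx=[6, 7, 8, 9, 10, 11, 11, 11, 12, 12, 12, 12, 12]
step 3: w=[0.0004, 0.0004, 0.0004, 0.0004, 0.0004, 0.0160, 0.0160, 0.0160, 0.1900, 0.1900, 0.1900, 0.1900, 0.1900]  mean=-1.5757  Neff=5.5166  idx=[7, 8, 8, 9, 9, 10, 10, 10, 11, 11, 12, 12, 12]

post_mean = -1.5757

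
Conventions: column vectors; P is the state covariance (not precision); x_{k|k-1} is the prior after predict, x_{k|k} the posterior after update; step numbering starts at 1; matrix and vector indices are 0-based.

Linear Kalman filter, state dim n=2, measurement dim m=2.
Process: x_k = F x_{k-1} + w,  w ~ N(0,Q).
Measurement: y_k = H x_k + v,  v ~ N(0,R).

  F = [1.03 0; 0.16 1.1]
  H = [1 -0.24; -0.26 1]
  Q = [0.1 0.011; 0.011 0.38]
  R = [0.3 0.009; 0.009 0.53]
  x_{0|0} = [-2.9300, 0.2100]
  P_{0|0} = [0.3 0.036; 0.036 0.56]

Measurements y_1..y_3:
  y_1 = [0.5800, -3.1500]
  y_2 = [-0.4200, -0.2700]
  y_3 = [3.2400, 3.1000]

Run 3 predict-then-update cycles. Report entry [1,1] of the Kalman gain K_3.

K[1,1] = 0.6168

step 1: x^-=[-3.0179, -0.2378]  P^-=[0.4183 0.1012; 0.1012 1.0780]  S=[0.7318 -0.2509; -0.2509 1.5836]  K=[0.5676 0.0852; 0.0132 0.6662]  nu=[3.5408, -3.6969]  x^+=[-1.3231, -2.6538]  P^+=[0.1953 0.1010; 0.1010 0.3795]
step 2: x^-=[-1.3627, -3.1308]  P^-=[0.3072 0.1577; 0.1577 0.8797]  S=[0.5822 -0.1145; -0.1145 1.3485]  K=[0.4820 0.0986; 0.0310 0.6246]  nu=[0.1914, 2.5065]  x^+=[-1.0233, -1.5593]  P^+=[0.1697 0.1007; 0.1007 0.3575]
step 3: x^-=[-1.0540, -1.8790]  P^-=[0.2800 0.1531; 0.1531 0.8524]  S=[0.5556 -0.1057; -0.1057 1.3217]  K=[0.4563 0.0972; 0.0247 0.6168]  nu=[3.8431, 4.7049]  x^+=[1.1572, 1.1178]  P^+=[0.1612 0.0976; 0.0976 0.3525]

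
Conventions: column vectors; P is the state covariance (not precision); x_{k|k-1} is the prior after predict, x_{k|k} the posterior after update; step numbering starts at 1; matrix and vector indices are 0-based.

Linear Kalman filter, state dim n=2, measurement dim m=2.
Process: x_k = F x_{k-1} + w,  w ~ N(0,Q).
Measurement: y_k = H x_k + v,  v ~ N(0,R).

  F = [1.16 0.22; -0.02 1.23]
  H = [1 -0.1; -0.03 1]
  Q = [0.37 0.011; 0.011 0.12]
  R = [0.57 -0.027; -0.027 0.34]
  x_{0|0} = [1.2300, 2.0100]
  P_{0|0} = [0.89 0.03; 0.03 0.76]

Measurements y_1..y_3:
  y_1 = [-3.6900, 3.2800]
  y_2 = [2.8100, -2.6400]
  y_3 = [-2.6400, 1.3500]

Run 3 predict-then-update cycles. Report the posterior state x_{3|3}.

x_post = [-1.1117, 0.6267]

step 1: x^-=[1.8690, 2.4477]  P^-=[1.6197 0.2387; 0.2387 1.2687]  S=[2.1546 0.0369; 0.0369 1.5958]  K=[0.7389 0.1020; 0.0384 0.7896]  nu=[-5.3142, 0.8884]  x^+=[-1.9670, 2.9453]  P^+=[0.4212 0.0274; 0.0274 0.2683]
step 2: x^-=[-1.6338, 3.6621]  P^-=[0.9637 0.1128; 0.1128 0.5247]  S=[1.5164 0.0047; 0.0047 0.8588]  K=[0.6278 0.0942; 0.0379 0.6068]  nu=[4.8100, -6.3511]  x^+=[0.7877, -0.0096]  P^+=[0.3579 0.0258; 0.0258 0.2061]
step 3: x^-=[0.9116, -0.0276]  P^-=[0.8747 0.0952; 0.0952 0.4306]  S=[1.4300 -0.0008; -0.0008 0.7657]  K=[0.6051 0.0907; 0.0368 0.5587]  nu=[-3.5543, 1.4050]  x^+=[-1.1117, 0.6267]  P^+=[0.3449 0.0248; 0.0248 0.1897]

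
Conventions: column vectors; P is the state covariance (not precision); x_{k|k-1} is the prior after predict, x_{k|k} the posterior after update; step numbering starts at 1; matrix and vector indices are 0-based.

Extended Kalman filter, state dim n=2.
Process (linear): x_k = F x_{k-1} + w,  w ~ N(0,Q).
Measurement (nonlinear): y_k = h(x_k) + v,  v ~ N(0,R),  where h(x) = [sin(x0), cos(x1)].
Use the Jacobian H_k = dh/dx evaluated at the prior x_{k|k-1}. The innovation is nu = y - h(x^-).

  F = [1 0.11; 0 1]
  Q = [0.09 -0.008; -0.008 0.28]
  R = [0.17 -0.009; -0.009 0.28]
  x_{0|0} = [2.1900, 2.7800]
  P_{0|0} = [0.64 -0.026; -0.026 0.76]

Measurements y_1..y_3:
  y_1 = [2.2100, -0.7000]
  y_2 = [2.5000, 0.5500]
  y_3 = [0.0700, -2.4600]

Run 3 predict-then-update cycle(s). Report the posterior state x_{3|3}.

step 1: x^-=[2.4958, 2.7800]  P^-=[0.7335 0.0496; 0.0496 1.0400]  H_jac=[-0.7986 0.0000; 0.0000 -0.3538]  S=[0.6378 0.0050; 0.0050 0.4102]  K=[-0.9182 -0.0316; -0.0551 -0.8963]  nu=[1.6082, 0.2353]  x^+=[1.0118, 2.4805]  P^+=[0.1951 0.0016; 0.0016 0.7080]
step 2: x^-=[1.2847, 2.4805]  P^-=[0.2940 0.0715; 0.0715 0.9880]  H_jac=[0.2822 0.0000; 0.0000 -0.6140]  S=[0.1934 -0.0214; -0.0214 0.6525]  K=[0.4231 -0.0534; 0.0015 -0.9297]  nu=[1.5407, 1.3393]  x^+=[1.8650, 1.2377]  P^+=[0.2566 0.0306; 0.0306 0.4240]
step 3: x^-=[2.0011, 1.2377]  P^-=[0.3584 0.0692; 0.0692 0.7040]  H_jac=[-0.4172 0.0000; 0.0000 -0.9450]  S=[0.2324 0.0183; 0.0183 0.9087]  K=[-0.6388 -0.0591; -0.0667 -0.7308]  nu=[-0.8388, -2.7870]  x^+=[2.7017, 3.3304]  P^+=[0.2590 0.0114; 0.0114 0.2159]

x_post = [2.7017, 3.3304]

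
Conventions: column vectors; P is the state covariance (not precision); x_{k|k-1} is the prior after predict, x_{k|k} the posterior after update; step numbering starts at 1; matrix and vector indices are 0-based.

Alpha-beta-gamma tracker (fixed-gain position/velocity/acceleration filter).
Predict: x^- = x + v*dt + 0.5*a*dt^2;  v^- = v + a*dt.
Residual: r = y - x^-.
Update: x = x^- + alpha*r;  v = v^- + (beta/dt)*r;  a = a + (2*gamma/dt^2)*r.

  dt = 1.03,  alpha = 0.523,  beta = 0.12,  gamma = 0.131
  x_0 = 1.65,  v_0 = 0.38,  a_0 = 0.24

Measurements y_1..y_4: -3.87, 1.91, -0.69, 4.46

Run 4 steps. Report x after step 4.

x_post = 1.2425

step 1: x_pred=2.1687  r=-6.0387  x^+=-0.9895  v^+=-0.0763  a^+=-1.2513
step 2: x_pred=-1.7319  r=3.6419  x^+=0.1728  v^+=-0.9409  a^+=-0.3519
step 3: x_pred=-0.9830  r=0.2930  x^+=-0.8298  v^+=-1.2692  a^+=-0.2796
step 4: x_pred=-2.2854  r=6.7454  x^+=1.2425  v^+=-0.7713  a^+=1.3863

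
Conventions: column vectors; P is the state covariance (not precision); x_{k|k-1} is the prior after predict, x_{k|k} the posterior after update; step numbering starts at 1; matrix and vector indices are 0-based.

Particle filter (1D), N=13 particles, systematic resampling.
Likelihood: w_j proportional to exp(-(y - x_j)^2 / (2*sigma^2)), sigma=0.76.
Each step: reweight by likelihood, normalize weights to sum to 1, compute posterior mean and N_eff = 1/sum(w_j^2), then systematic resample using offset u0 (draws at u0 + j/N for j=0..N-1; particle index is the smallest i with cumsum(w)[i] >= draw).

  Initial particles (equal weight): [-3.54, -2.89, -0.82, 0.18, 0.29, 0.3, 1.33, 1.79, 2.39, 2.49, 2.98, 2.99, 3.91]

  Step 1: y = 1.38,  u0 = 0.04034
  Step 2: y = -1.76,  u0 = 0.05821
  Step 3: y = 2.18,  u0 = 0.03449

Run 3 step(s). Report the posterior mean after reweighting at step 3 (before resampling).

step 1: w=[0.0000, 0.0000, 0.0039, 0.0744, 0.0925, 0.0943, 0.2583, 0.2238, 0.1070, 0.0891, 0.0282, 0.0274, 0.0010]  mean=1.4571  Neff=6.2219  idx=[3, 4, 5, 6, 6, 6, 6, 7, 7, 7, 8, 9, 10]
step 2: w=[0.4216, 0.2883, 0.2782, 0.0028, 0.0028, 0.0028, 0.0028, 0.0002, 0.0002, 0.0002, 0.0000, 0.0000, 0.0000]  mean=0.2591  Neff=2.9560  idx=[0, 0, 0, 0, 0, 1, 1, 1, 1, 2, 2, 2, 2]
step 3: w=[0.0596, 0.0596, 0.0596, 0.0596, 0.0596, 0.0863, 0.0863, 0.0863, 0.0863, 0.0892, 0.0892, 0.0892, 0.0892]  mean=0.2608  Neff=12.5979  idx=[0, 1, 3, 4, 5, 6, 7, 8, 9, 9, 10, 11, 12]

post_mean = 0.2608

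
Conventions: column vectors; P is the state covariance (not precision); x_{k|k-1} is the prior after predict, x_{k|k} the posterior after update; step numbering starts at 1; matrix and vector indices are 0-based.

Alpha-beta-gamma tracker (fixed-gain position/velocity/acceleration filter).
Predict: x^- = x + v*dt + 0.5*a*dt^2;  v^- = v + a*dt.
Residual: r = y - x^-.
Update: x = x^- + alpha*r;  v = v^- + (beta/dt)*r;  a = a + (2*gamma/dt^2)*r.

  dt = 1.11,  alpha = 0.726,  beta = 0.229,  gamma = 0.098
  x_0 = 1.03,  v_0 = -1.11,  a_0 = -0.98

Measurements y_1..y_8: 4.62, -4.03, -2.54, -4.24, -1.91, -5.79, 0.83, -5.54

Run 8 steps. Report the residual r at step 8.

step 1: x_pred=-0.8058  r=5.4258  x^+=3.1333  v^+=-1.0784  a^+=-0.1169
step 2: x_pred=1.8643  r=-5.8943  x^+=-2.4150  v^+=-2.4242  a^+=-1.0545
step 3: x_pred=-5.7554  r=3.2154  x^+=-3.4210  v^+=-2.9313  a^+=-0.5430
step 4: x_pred=-7.0093  r=2.7693  x^+=-4.9988  v^+=-2.9627  a^+=-0.1025
step 5: x_pred=-8.3506  r=6.4406  x^+=-3.6747  v^+=-1.7478  a^+=0.9221
step 6: x_pred=-5.0467  r=-0.7433  x^+=-5.5863  v^+=-0.8776  a^+=0.8038
step 7: x_pred=-6.0653  r=6.8953  x^+=-1.0593  v^+=1.4372  a^+=1.9007
step 8: x_pred=1.7069  r=-7.2469  x^+=-3.5543  v^+=2.0519  a^+=0.7479

resid = -7.2469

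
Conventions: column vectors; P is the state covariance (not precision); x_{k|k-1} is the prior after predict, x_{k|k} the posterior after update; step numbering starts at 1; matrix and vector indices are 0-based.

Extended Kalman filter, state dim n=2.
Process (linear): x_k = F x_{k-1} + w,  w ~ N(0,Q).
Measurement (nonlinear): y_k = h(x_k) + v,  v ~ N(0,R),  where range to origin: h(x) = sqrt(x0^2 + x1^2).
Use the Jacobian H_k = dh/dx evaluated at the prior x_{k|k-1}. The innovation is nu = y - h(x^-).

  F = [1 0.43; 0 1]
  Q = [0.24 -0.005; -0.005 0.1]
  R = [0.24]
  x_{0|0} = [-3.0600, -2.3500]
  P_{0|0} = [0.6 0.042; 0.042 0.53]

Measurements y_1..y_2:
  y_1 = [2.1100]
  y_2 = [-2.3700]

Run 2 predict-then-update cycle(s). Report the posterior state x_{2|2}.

x_post = [0.4657, 0.5464]

step 1: x^-=[-4.0705, -2.3500]  P^-=[0.9741 0.2649; 0.2649 0.6300]  H_jac=[-0.8660 -0.5000]  S=[1.3575]  K=[-0.7190; -0.4010]  nu=[-2.5902]  x^+=[-2.2081, -1.3113]  P^+=[0.2723 -0.1265; -0.1265 0.4117]
step 2: x^-=[-2.7720, -1.3113]  P^-=[0.4796 0.0455; 0.0455 0.5117]  H_jac=[-0.9040 -0.4276]  S=[0.7606]  K=[-0.5956; -0.3417]  nu=[-5.4365]  x^+=[0.4657, 0.5464]  P^+=[0.2098 -0.1093; -0.1093 0.4229]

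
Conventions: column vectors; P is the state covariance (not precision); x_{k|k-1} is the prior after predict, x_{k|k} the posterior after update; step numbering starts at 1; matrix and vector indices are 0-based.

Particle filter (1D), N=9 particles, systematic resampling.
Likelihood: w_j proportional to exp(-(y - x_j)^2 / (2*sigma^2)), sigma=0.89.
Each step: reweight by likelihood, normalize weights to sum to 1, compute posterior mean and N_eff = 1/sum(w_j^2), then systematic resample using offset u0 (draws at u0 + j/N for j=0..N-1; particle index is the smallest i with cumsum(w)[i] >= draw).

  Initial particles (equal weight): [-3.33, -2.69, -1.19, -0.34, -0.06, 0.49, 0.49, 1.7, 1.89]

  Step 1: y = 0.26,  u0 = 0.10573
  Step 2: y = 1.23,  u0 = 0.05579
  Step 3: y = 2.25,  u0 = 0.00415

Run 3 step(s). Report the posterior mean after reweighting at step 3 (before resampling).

step 1: w=[0.0001, 0.0009, 0.0603, 0.1813, 0.2133, 0.2201, 0.2201, 0.0615, 0.0425]  mean=0.2515  Neff=5.4222  idx=[3, 3, 4, 4, 5, 5, 6, 6, 8]
step 2: w=[0.0448, 0.0448, 0.0742, 0.0742, 0.1502, 0.1502, 0.1502, 0.1502, 0.1612]  mean=0.5597  Neff=7.6190  idx=[1, 3, 4, 5, 5, 6, 7, 7, 8]
step 3: w=[0.0080, 0.0189, 0.0778, 0.0778, 0.0778, 0.0778, 0.0778, 0.0778, 0.5064]  mean=1.1820  Neff=3.4108  idx=[0, 3, 4, 5, 7, 8, 8, 8, 8]

post_mean = 1.1820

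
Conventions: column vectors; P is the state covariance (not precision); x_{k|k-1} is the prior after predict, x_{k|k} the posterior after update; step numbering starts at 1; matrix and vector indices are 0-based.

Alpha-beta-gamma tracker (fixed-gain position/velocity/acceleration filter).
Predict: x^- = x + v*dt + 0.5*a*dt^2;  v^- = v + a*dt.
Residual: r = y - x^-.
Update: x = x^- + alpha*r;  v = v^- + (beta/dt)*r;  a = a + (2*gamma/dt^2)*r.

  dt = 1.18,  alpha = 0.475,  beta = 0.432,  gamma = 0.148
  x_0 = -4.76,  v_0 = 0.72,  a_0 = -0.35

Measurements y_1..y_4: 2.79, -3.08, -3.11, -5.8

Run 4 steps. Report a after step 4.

step 1: x_pred=-4.1541  r=6.9441  x^+=-0.8556  v^+=2.8492  a^+=1.1262
step 2: x_pred=3.2905  r=-6.3705  x^+=0.2645  v^+=1.8459  a^+=-0.2281
step 3: x_pred=2.2839  r=-5.3939  x^+=-0.2782  v^+=-0.3980  a^+=-1.3747
step 4: x_pred=-1.7049  r=-4.0951  x^+=-3.6501  v^+=-3.5193  a^+=-2.2453

a_post = -2.2453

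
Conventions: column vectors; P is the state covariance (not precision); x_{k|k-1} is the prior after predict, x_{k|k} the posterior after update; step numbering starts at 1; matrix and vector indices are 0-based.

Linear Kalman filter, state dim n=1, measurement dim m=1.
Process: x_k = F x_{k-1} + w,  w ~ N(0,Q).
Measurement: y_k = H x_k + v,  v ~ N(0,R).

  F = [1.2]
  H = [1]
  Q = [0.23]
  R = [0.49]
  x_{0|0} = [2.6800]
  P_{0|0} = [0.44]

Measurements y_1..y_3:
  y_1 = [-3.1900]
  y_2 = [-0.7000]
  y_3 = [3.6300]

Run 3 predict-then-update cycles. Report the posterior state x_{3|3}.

x_post = [1.6167]

step 1: x^-=[3.2160]  P^-=[0.8636]  S=[1.3536]  K=[0.6380]  nu=[-6.4060]  x^+=[-0.8710]  P^+=[0.3126]
step 2: x^-=[-1.0453]  P^-=[0.6802]  S=[1.1702]  K=[0.5813]  nu=[0.3453]  x^+=[-0.8446]  P^+=[0.2848]
step 3: x^-=[-1.0135]  P^-=[0.6401]  S=[1.1301]  K=[0.5664]  nu=[4.6435]  x^+=[1.6167]  P^+=[0.2775]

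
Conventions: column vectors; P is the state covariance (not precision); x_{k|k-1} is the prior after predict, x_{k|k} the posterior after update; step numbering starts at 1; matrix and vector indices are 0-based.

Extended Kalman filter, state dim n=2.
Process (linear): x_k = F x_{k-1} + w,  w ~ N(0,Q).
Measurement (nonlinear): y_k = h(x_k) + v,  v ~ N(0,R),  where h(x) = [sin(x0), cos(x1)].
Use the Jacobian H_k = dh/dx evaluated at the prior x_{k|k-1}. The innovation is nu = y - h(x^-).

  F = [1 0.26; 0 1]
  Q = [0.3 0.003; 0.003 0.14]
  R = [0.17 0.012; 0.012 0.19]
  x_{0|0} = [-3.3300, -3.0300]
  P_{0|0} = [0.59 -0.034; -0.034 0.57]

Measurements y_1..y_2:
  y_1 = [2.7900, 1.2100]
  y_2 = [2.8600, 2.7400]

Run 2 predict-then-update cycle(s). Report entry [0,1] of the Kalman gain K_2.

step 1: x^-=[-4.1178, -3.0300]  P^-=[0.9109 0.1172; 0.1172 0.7100]  H_jac=[-0.5602 0.0000; 0.0000 0.1114]  S=[0.4558 0.0047; 0.0047 0.1988]  K=[-1.1203 0.0921; -0.1482 0.4012]  nu=[1.9616, 2.2038]  x^+=[-6.1125, -2.4365]  P^+=[0.3380 0.0364; 0.0364 0.6686]
step 2: x^-=[-6.7460, -2.4365]  P^-=[0.7021 0.2132; 0.2132 0.8086]  H_jac=[0.8948 0.0000; 0.0000 0.6481]  S=[0.7322 0.1356; 0.1356 0.5296]  K=[0.8501 0.0432; 0.0811 0.9687]  nu=[3.3065, 3.5015]  x^+=[-3.7840, 1.2234]  P^+=[0.1621 0.0284; 0.0284 0.2855]

K[0,1] = 0.0432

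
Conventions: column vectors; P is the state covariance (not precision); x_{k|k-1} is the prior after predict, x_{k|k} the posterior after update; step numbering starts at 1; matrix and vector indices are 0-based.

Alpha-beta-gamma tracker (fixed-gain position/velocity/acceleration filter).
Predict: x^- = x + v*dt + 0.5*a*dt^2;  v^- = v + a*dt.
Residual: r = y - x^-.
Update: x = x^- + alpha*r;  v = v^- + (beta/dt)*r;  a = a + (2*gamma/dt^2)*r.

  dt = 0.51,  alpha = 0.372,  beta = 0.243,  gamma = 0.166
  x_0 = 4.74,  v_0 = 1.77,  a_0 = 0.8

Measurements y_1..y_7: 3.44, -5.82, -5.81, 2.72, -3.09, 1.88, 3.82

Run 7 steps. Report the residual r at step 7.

resid = 2.0431

step 1: x_pred=5.7467  r=-2.3067  x^+=4.8886  v^+=1.0789  a^+=-2.1444
step 2: x_pred=5.1600  r=-10.9800  x^+=1.0754  v^+=-5.2464  a^+=-16.1596
step 3: x_pred=-3.7018  r=-2.1082  x^+=-4.4860  v^+=-14.4923  a^+=-18.8506
step 4: x_pred=-14.3286  r=17.0486  x^+=-7.9865  v^+=-15.9829  a^+=2.9108
step 5: x_pred=-15.7593  r=12.6693  x^+=-11.0463  v^+=-8.4619  a^+=19.0823
step 6: x_pred=-12.8802  r=14.7602  x^+=-7.3894  v^+=8.3029  a^+=37.9227
step 7: x_pred=1.7769  r=2.0431  x^+=2.5369  v^+=28.6169  a^+=40.5306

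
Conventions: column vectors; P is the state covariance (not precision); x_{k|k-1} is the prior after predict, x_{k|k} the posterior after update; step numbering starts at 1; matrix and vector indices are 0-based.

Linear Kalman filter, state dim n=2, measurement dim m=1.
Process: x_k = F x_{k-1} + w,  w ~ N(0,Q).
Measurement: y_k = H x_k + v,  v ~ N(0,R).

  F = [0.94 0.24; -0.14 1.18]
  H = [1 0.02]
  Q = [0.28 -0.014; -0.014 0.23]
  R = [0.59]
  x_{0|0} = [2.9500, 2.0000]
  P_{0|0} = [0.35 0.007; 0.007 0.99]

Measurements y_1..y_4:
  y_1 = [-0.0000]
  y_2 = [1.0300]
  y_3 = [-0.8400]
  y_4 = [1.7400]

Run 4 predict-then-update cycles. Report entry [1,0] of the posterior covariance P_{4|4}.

P_post[1,0] = 0.3744

step 1: x^-=[3.2530, 1.9470]  P^-=[0.6494 0.2278; 0.2278 1.6130]  S=[1.2492]  K=[0.5235; 0.2082]  nu=[-3.2919]  x^+=[1.5296, 1.2616]  P^+=[0.3071 0.0917; 0.0917 1.5589]
step 2: x^-=[1.7406, 1.2745]  P^-=[0.6825 0.4857; 0.4857 2.3763]  S=[1.2928]  K=[0.5354; 0.4124]  nu=[-0.7361]  x^+=[1.3465, 0.9710]  P^+=[0.3119 0.2002; 0.2002 2.1564]
step 3: x^-=[1.4987, 0.9572]  P^-=[0.7701 0.7710; 0.7710 3.1725]  S=[1.3922]  K=[0.5642; 0.5994]  nu=[-2.3579]  x^+=[0.1683, -0.4560]  P^+=[0.3269 0.3002; 0.3002 2.6724]
step 4: x^-=[0.0488, -0.5616]  P^-=[0.8582 1.0227; 1.0227 3.8583]  S=[1.4907]  K=[0.5894; 0.7378]  nu=[1.7024]  x^+=[1.0523, 0.6945]  P^+=[0.3403 0.3744; 0.3744 3.0468]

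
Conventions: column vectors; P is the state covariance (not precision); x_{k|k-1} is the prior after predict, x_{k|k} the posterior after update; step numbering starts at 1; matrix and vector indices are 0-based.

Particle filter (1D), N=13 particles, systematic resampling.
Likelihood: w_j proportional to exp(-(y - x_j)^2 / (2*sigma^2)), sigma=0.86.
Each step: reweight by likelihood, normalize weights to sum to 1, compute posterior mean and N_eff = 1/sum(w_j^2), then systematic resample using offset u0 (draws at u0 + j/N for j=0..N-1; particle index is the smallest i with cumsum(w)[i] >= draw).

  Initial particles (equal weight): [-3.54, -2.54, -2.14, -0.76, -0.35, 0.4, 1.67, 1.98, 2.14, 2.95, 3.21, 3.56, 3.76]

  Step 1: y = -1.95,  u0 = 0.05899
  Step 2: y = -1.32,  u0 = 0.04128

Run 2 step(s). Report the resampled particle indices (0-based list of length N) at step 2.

resampled_idx = [1, 3, 4, 5, 6, 7, 8, 8, 9, 10, 11, 11, 12]

step 1: w=[0.0715, 0.3121, 0.3854, 0.1516, 0.0700, 0.0094, 0.0001, 0.0000, 0.0000, 0.0000, 0.0000, 0.0000, 0.0000]  mean=-2.0062  Neff=3.5846  idx=[0, 1, 1, 1, 1, 2, 2, 2, 2, 2, 3, 3, 4]
step 2: w=[0.0052, 0.0536, 0.0536, 0.0536, 0.0536, 0.0931, 0.0931, 0.0931, 0.0931, 0.0931, 0.1186, 0.1186, 0.0776]  mean=-1.7667  Neff=11.2334  idx=[1, 3, 4, 5, 6, 7, 8, 8, 9, 10, 11, 11, 12]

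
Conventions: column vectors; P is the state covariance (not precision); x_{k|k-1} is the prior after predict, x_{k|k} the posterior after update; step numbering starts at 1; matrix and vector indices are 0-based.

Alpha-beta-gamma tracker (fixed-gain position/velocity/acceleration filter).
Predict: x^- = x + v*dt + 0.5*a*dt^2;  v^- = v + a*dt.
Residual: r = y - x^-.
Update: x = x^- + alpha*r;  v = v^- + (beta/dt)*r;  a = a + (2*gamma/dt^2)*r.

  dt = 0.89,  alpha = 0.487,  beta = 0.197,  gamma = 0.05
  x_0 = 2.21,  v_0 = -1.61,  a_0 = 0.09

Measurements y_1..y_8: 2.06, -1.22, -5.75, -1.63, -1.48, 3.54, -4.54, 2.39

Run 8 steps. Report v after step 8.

step 1: x_pred=0.8127  r=1.2473  x^+=1.4202  v^+=-1.2538  a^+=0.2475
step 2: x_pred=0.4023  r=-1.6223  x^+=-0.3878  v^+=-1.3927  a^+=0.0427
step 3: x_pred=-1.6104  r=-4.1396  x^+=-3.6264  v^+=-2.2710  a^+=-0.4800
step 4: x_pred=-5.8376  r=4.2076  x^+=-3.7885  v^+=-1.7668  a^+=0.0512
step 5: x_pred=-5.3407  r=3.8607  x^+=-3.4605  v^+=-0.8667  a^+=0.5386
step 6: x_pred=-4.0185  r=7.5585  x^+=-0.3375  v^+=1.2858  a^+=1.4929
step 7: x_pred=1.3981  r=-5.9381  x^+=-1.4938  v^+=1.3001  a^+=0.7432
step 8: x_pred=-0.0423  r=2.4323  x^+=1.1422  v^+=2.4999  a^+=1.0503

v_post = 2.4999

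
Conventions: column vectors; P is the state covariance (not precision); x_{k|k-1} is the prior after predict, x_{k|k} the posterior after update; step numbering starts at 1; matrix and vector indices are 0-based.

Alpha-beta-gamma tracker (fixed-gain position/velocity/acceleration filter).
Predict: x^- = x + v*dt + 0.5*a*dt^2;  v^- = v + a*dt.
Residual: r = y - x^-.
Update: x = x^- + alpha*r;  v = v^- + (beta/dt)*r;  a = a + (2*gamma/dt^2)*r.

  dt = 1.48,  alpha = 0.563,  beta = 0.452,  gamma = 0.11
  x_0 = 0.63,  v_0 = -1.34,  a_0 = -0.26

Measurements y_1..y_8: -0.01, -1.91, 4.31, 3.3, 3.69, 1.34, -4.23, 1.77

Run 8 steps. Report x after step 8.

x_post = -1.7391

step 1: x_pred=-1.6380  r=1.6280  x^+=-0.7214  v^+=-1.2276  a^+=-0.0965
step 2: x_pred=-2.6440  r=0.7340  x^+=-2.2307  v^+=-1.1463  a^+=-0.0228
step 3: x_pred=-3.9522  r=8.2622  x^+=0.6994  v^+=1.3433  a^+=0.8071
step 4: x_pred=3.5715  r=-0.2715  x^+=3.4186  v^+=2.4549  a^+=0.7798
step 5: x_pred=7.9059  r=-4.2159  x^+=5.5323  v^+=2.3214  a^+=0.3564
step 6: x_pred=9.3583  r=-8.0183  x^+=4.8440  v^+=0.4000  a^+=-0.4490
step 7: x_pred=4.9443  r=-9.1743  x^+=-0.2208  v^+=-3.0664  a^+=-1.3704
step 8: x_pred=-6.2600  r=8.0300  x^+=-1.7391  v^+=-2.6422  a^+=-0.5639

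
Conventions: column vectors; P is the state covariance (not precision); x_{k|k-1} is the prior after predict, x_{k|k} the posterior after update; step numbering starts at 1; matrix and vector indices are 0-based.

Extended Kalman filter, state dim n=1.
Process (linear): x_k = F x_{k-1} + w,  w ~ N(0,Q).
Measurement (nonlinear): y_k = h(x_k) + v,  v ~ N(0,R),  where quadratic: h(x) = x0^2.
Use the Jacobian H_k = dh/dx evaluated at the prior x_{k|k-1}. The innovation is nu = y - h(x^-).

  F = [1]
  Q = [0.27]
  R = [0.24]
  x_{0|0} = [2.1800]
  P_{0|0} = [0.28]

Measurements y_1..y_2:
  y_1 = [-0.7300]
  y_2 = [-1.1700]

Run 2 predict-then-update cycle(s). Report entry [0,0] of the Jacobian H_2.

H_jac[0,0] = 1.9016

step 1: x^-=[2.1800]  P^-=[0.5500]  H_jac=[4.3600]  S=[10.6953]  K=[0.2242]  nu=[-5.4824]  x^+=[0.9508]  P^+=[0.0123]
step 2: x^-=[0.9508]  P^-=[0.2823]  H_jac=[1.9016]  S=[1.2609]  K=[0.4258]  nu=[-2.0740]  x^+=[0.0677]  P^+=[0.0537]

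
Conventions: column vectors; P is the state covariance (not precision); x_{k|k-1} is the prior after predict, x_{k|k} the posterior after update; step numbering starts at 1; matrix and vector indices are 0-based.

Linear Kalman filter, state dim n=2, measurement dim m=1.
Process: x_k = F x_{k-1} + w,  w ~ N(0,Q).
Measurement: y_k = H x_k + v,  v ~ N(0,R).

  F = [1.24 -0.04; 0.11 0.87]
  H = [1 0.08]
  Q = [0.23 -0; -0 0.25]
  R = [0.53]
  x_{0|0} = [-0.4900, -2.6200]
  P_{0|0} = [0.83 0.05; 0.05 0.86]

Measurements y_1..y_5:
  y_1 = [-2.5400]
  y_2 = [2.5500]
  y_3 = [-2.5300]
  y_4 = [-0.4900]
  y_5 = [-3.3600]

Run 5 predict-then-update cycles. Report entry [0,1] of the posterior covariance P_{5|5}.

step 1: x^-=[-0.5028, -2.3333]  P^-=[1.5026 0.1370; 0.1370 0.9205]  S=[2.0604]  K=[0.7346; 0.1022]  nu=[-1.8505]  x^+=[-1.8622, -2.5225]  P^+=[0.3908 -0.0177; -0.0177 0.8990]
step 2: x^-=[-2.2082, -2.3994]  P^-=[0.8340 0.0030; 0.0030 0.9318]  S=[1.3705]  K=[0.6087; 0.0566]  nu=[4.9502]  x^+=[0.8052, -2.1195]  P^+=[0.3262 -0.0442; -0.0442 0.9274]
step 3: x^-=[1.0832, -1.7554]  P^-=[0.7374 -0.0353; -0.0353 0.9474]  S=[1.2678]  K=[0.5794; 0.0319]  nu=[-3.4728]  x^+=[-0.9289, -1.8663]  P^+=[0.3118 -0.0588; -0.0588 0.9461]
step 4: x^-=[-1.0772, -1.7259]  P^-=[0.7167 -0.0535; -0.0535 0.9587]  S=[1.2443]  K=[0.5726; 0.0186]  nu=[0.7253]  x^+=[-0.6619, -1.7124]  P^+=[0.3088 -0.0668; -0.0668 0.9582]
step 5: x^-=[-0.7523, -1.5626]  P^-=[0.7130 -0.0630; -0.0630 0.9662]  S=[1.2391]  K=[0.5713; 0.0115]  nu=[-2.4827]  x^+=[-2.1708, -1.5912]  P^+=[0.3085 -0.0712; -0.0712 0.9661]

P_post[0,1] = -0.0712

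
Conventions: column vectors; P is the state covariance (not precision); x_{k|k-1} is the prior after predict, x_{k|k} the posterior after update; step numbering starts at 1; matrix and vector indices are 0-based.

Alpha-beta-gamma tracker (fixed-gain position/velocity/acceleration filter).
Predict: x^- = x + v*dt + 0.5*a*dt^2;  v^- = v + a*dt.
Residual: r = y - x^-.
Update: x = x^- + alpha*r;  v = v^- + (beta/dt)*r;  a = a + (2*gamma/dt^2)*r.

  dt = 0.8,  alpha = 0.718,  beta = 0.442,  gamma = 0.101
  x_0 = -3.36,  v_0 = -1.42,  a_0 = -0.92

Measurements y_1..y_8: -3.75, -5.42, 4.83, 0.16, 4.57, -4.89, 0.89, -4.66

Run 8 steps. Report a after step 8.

step 1: x_pred=-4.7904  r=1.0404  x^+=-4.0434  v^+=-1.5812  a^+=-0.5916
step 2: x_pred=-5.4977  r=0.0777  x^+=-5.4419  v^+=-2.0116  a^+=-0.5671
step 3: x_pred=-7.2326  r=12.0626  x^+=1.4283  v^+=4.1993  a^+=3.2402
step 4: x_pred=5.8247  r=-5.6647  x^+=1.7574  v^+=3.6617  a^+=1.4522
step 5: x_pred=5.1515  r=-0.5815  x^+=4.7340  v^+=4.5022  a^+=1.2687
step 6: x_pred=8.7418  r=-13.6318  x^+=-1.0458  v^+=-2.0144  a^+=-3.0338
step 7: x_pred=-3.6282  r=4.5182  x^+=-0.3841  v^+=-1.9451  a^+=-1.6078
step 8: x_pred=-2.4547  r=-2.2053  x^+=-4.0381  v^+=-4.4498  a^+=-2.3038

a_post = -2.3038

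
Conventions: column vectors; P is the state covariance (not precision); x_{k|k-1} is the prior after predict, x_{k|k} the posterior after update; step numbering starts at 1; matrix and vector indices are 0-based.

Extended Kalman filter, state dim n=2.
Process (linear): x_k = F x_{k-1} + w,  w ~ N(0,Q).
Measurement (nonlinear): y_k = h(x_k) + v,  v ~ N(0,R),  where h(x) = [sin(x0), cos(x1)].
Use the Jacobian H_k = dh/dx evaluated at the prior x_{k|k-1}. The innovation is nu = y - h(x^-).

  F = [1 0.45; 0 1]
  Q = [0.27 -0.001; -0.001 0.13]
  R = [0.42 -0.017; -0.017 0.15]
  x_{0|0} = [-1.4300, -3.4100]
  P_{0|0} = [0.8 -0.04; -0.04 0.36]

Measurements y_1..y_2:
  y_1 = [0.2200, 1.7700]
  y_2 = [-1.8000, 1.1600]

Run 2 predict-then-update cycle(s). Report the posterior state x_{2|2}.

x_post = [-7.3123, -5.9183]

step 1: x^-=[-2.9645, -3.4100]  P^-=[1.1069 0.1210; 0.1210 0.4900]  H_jac=[-0.9844 0.0000; 0.0000 -0.2652]  S=[1.4925 0.0146; 0.0146 0.1845]  K=[-0.7289 -0.1163; -0.0730 -0.6987]  nu=[0.3962, 2.7342]  x^+=[-3.5713, -5.3493]  P^+=[0.3090 0.0191; 0.0191 0.3905]
step 2: x^-=[-5.9785, -5.3493]  P^-=[0.6752 0.1938; 0.1938 0.5205]  H_jac=[0.9539 0.0000; 0.0000 -0.8040]  S=[1.0345 -0.1656; -0.1656 0.4864]  K=[0.6043 -0.1145; 0.0433 -0.8455]  nu=[-2.1000, 0.5653]  x^+=[-7.3123, -5.9183]  P^+=[0.2681 0.0341; 0.0341 0.1587]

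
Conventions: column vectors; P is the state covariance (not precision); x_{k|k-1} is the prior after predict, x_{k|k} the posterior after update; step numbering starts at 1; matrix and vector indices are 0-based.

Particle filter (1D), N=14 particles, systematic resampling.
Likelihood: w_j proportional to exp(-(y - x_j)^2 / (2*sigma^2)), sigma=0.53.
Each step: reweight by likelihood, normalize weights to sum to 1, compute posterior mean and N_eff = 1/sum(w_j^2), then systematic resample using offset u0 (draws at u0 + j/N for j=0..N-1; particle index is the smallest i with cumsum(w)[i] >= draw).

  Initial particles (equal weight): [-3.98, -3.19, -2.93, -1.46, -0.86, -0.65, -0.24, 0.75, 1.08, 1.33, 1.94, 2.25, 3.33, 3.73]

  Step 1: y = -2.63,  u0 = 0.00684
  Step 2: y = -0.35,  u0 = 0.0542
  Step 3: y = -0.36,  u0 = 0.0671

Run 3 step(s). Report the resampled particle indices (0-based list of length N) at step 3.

step 1: w=[0.0251, 0.3679, 0.5477, 0.0562, 0.0024, 0.0006, 0.0000, 0.0000, 0.0000, 0.0000, 0.0000, 0.0000, 0.0000, 0.0000]  mean=-2.9629  Neff=2.2770  idx=[0, 1, 1, 1, 1, 1, 2, 2, 2, 2, 2, 2, 2, 2]
step 2: w=[0.0000, 0.0097, 0.0097, 0.0097, 0.0097, 0.0097, 0.1189, 0.1189, 0.1189, 0.1189, 0.1189, 0.1189, 0.1189, 0.1189]  mean=-2.9426  Neff=8.7983  idx=[6, 6, 7, 7, 8, 9, 9, 10, 10, 11, 12, 12, 13, 13]
step 3: w=[0.0714, 0.0714, 0.0714, 0.0714, 0.0714, 0.0714, 0.0714, 0.0714, 0.0714, 0.0714, 0.0714, 0.0714, 0.0714, 0.0714]  mean=-2.9300  Neff=14.0000  idx=[0, 1, 2, 3, 4, 5, 6, 7, 8, 9, 10, 11, 12, 13]

resampled_idx = [0, 1, 2, 3, 4, 5, 6, 7, 8, 9, 10, 11, 12, 13]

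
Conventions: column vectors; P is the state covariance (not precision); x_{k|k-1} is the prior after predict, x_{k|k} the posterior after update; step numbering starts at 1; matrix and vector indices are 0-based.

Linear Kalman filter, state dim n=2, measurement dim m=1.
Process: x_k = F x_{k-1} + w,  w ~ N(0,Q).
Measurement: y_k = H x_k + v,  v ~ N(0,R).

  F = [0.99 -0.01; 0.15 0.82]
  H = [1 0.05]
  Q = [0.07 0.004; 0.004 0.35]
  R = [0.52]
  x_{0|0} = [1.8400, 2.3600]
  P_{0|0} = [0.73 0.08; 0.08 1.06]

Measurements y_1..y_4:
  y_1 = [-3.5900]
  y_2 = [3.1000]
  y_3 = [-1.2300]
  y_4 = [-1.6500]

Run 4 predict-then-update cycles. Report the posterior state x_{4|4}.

x_post = [-0.6885, 0.6734]

step 1: x^-=[1.7980, 2.2112]  P^-=[0.7840 0.1685; 0.1685 1.0988]  S=[1.3236]  K=[0.5987; 0.1688]  nu=[-5.4986]  x^+=[-1.4939, 1.2828]  P^+=[0.3096 0.0347; 0.0347 1.0611]
step 2: x^-=[-1.4918, 0.8278]  P^-=[0.3728 0.0694; 0.0694 1.0790]  S=[0.9025]  K=[0.4170; 0.1367]  nu=[4.5504]  x^+=[0.4056, 1.4499]  P^+=[0.2159 0.0180; 0.0180 1.0621]
step 3: x^-=[0.3870, 1.2497]  P^-=[0.2814 0.0419; 0.0419 1.0735]  S=[0.8083]  K=[0.3507; 0.1183]  nu=[-1.6795]  x^+=[-0.2020, 1.0511]  P^+=[0.1820 0.0084; 0.0084 1.0622]
step 4: x^-=[-0.2105, 0.8316]  P^-=[0.2483 0.0291; 0.0291 1.0704]  S=[0.7739]  K=[0.3227; 0.1068]  nu=[-1.4811]  x^+=[-0.6885, 0.6734]  P^+=[0.1677 0.0024; 0.0024 1.0615]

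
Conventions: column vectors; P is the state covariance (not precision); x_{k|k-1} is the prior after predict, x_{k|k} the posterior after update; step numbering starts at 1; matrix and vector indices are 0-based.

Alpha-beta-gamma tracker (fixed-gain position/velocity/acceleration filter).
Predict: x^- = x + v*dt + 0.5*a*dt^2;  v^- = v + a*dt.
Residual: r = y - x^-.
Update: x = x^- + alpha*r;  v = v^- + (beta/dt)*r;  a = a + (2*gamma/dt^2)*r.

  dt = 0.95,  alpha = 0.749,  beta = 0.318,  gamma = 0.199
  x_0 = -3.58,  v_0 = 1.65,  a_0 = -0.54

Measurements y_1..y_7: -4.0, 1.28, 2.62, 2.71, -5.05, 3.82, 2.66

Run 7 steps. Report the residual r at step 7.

resid = 3.2060

step 1: x_pred=-2.2562  r=-1.7438  x^+=-3.5623  v^+=0.5533  a^+=-1.3090
step 2: x_pred=-3.6274  r=4.9074  x^+=0.0482  v^+=0.9524  a^+=0.8551
step 3: x_pred=1.3389  r=1.2811  x^+=2.2984  v^+=2.1936  a^+=1.4201
step 4: x_pred=5.0232  r=-2.3132  x^+=3.2906  v^+=2.7684  a^+=0.4000
step 5: x_pred=6.1010  r=-11.1510  x^+=-2.2511  v^+=-0.5843  a^+=-4.5176
step 6: x_pred=-4.8447  r=8.6647  x^+=1.6451  v^+=-1.9756  a^+=-0.6965
step 7: x_pred=-0.5460  r=3.2060  x^+=1.8553  v^+=-1.5641  a^+=0.7174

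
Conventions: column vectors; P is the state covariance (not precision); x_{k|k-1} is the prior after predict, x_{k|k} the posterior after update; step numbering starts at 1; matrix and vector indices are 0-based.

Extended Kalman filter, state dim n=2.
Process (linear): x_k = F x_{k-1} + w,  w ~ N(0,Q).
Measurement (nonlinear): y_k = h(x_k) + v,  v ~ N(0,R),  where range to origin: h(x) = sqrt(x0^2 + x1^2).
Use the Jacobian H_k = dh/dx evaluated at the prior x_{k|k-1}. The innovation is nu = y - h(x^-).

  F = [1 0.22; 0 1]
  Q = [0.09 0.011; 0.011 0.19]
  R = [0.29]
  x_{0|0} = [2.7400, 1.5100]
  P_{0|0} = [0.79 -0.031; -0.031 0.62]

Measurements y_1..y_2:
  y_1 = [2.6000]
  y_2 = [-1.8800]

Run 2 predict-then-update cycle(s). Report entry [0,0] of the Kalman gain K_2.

step 1: x^-=[3.0722, 1.5100]  P^-=[0.8964 0.1164; 0.1164 0.8100]  H_jac=[0.8975 0.4411]  S=[1.2617]  K=[0.6783; 0.3660]  nu=[-0.8232]  x^+=[2.5138, 1.2087]  P^+=[0.3159 -0.1968; -0.1968 0.6410]
step 2: x^-=[2.7797, 1.2087]  P^-=[0.3503 -0.0448; -0.0448 0.8310]  H_jac=[0.9171 0.3988]  S=[0.6840]  K=[0.4436; 0.4244]  nu=[-4.9112]  x^+=[0.6012, -0.8757]  P^+=[0.2157 -0.1736; -0.1736 0.7078]

K[0,0] = 0.4436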